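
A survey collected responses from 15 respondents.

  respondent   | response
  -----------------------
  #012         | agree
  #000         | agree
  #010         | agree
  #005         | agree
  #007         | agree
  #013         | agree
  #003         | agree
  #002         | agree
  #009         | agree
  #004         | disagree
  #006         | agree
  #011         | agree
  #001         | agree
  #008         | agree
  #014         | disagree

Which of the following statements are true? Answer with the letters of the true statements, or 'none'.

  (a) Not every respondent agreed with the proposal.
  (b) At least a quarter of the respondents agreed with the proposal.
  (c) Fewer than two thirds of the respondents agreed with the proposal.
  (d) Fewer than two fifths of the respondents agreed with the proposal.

|A| = 15, |A ∩ B| = 13, |A ∖ B| = 2.
(a) A ⊄ B (|A ∖ B| ≥ 1): holds.
(b) |A ∩ B| / |A| ≥ 1/4: holds.
(c) |A ∩ B| / |A| < 2/3: fails.
(d) |A ∩ B| / |A| < 2/5: fails.

(a), (b)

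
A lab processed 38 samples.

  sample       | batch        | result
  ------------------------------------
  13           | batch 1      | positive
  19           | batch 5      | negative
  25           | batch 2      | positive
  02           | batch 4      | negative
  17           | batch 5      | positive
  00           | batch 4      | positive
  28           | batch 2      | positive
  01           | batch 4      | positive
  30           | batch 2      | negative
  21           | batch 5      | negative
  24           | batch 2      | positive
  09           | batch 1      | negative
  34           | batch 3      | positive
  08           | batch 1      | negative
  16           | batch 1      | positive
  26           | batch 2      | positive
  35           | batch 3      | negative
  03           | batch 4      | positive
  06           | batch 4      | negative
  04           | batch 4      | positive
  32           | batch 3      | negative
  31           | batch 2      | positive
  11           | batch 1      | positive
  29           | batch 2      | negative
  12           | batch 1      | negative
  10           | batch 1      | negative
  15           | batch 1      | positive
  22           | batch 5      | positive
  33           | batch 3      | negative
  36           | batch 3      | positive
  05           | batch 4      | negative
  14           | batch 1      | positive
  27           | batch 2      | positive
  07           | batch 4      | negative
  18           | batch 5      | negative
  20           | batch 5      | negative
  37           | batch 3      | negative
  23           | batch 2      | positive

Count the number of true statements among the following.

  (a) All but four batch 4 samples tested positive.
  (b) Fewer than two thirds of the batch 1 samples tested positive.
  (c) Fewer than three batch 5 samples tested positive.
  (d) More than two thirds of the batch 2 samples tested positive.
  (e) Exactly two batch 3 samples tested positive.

5

(a) batch 4: |A| = 8, |A ∩ B| = 4; needs |A ∖ B| = 4 — true.
(b) batch 1: |A| = 9, |A ∩ B| = 5; needs |A ∩ B| / |A| < 2/3 — true.
(c) batch 5: |A| = 6, |A ∩ B| = 2; needs |A ∩ B| < 3 — true.
(d) batch 2: |A| = 9, |A ∩ B| = 7; needs |A ∩ B| / |A| > 2/3 — true.
(e) batch 3: |A| = 6, |A ∩ B| = 2; needs |A ∩ B| = 2 — true.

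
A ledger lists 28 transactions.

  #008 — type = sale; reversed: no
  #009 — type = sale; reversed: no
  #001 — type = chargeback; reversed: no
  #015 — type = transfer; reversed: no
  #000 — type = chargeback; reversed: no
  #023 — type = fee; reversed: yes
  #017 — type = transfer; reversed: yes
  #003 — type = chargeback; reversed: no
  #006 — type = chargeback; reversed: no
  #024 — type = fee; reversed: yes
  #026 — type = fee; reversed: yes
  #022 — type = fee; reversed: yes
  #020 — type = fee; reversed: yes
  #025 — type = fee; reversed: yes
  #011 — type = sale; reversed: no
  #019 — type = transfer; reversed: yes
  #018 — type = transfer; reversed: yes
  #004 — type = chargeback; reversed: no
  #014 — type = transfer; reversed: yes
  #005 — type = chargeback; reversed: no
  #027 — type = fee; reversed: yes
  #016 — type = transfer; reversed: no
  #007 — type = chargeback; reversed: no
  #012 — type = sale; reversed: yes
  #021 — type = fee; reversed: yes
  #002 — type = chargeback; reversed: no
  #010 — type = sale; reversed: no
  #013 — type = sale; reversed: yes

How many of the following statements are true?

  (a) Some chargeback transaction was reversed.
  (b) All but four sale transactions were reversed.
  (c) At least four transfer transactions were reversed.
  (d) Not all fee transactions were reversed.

2

(a) chargeback: |A| = 8, |A ∩ B| = 0; needs A ∩ B ≠ ∅ (|A ∩ B| ≥ 1) — false.
(b) sale: |A| = 6, |A ∩ B| = 2; needs |A ∖ B| = 4 — true.
(c) transfer: |A| = 6, |A ∩ B| = 4; needs |A ∩ B| ≥ 4 — true.
(d) fee: |A| = 8, |A ∩ B| = 8; needs A ⊄ B (|A ∖ B| ≥ 1) — false.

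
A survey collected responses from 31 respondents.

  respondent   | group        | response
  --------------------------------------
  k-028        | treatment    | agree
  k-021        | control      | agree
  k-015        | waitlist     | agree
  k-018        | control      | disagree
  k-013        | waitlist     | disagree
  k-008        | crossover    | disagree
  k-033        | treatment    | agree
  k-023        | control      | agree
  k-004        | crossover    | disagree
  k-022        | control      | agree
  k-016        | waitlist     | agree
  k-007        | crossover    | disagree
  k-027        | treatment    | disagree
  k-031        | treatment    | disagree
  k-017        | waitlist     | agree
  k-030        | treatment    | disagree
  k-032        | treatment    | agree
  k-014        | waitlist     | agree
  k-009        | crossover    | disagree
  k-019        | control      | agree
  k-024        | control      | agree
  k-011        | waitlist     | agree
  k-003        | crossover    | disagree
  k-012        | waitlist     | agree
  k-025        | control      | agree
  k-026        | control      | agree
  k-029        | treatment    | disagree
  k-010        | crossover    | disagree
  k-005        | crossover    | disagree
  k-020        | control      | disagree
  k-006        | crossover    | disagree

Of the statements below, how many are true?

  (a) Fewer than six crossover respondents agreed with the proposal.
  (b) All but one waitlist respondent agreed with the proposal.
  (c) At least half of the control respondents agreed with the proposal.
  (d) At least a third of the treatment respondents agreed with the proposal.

4

(a) crossover: |A| = 8, |A ∩ B| = 0; needs |A ∩ B| < 6 — true.
(b) waitlist: |A| = 7, |A ∩ B| = 6; needs |A ∖ B| = 1 — true.
(c) control: |A| = 9, |A ∩ B| = 7; needs |A ∩ B| ≥ |A ∖ B| — true.
(d) treatment: |A| = 7, |A ∩ B| = 3; needs |A ∩ B| / |A| ≥ 1/3 — true.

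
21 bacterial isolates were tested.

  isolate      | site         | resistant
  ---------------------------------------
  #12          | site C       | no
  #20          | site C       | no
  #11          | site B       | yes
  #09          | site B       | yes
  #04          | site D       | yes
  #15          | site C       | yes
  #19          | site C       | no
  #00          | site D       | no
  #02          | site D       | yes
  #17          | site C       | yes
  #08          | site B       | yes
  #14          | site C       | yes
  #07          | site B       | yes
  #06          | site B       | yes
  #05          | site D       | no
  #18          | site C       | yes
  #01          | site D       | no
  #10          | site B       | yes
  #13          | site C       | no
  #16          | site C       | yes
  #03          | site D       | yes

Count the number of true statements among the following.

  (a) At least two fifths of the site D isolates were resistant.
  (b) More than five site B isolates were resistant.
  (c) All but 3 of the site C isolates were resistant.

2

(a) site D: |A| = 6, |A ∩ B| = 3; needs |A ∩ B| / |A| ≥ 2/5 — true.
(b) site B: |A| = 6, |A ∩ B| = 6; needs |A ∩ B| > 5 — true.
(c) site C: |A| = 9, |A ∩ B| = 5; needs |A ∖ B| = 3 — false.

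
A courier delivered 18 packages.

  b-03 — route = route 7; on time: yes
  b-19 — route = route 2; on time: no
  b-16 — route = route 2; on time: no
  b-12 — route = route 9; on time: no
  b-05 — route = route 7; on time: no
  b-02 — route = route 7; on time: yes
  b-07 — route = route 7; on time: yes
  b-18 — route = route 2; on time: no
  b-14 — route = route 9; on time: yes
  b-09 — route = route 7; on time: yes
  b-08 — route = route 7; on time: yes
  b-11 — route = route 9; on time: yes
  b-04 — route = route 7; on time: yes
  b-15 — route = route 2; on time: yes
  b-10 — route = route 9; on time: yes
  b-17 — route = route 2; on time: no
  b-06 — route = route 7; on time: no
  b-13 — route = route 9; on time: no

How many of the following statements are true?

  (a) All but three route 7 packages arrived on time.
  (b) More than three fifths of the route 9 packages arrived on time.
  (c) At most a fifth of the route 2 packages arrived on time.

1

(a) route 7: |A| = 8, |A ∩ B| = 6; needs |A ∖ B| = 3 — false.
(b) route 9: |A| = 5, |A ∩ B| = 3; needs |A ∩ B| / |A| > 3/5 — false.
(c) route 2: |A| = 5, |A ∩ B| = 1; needs |A ∩ B| / |A| ≤ 1/5 — true.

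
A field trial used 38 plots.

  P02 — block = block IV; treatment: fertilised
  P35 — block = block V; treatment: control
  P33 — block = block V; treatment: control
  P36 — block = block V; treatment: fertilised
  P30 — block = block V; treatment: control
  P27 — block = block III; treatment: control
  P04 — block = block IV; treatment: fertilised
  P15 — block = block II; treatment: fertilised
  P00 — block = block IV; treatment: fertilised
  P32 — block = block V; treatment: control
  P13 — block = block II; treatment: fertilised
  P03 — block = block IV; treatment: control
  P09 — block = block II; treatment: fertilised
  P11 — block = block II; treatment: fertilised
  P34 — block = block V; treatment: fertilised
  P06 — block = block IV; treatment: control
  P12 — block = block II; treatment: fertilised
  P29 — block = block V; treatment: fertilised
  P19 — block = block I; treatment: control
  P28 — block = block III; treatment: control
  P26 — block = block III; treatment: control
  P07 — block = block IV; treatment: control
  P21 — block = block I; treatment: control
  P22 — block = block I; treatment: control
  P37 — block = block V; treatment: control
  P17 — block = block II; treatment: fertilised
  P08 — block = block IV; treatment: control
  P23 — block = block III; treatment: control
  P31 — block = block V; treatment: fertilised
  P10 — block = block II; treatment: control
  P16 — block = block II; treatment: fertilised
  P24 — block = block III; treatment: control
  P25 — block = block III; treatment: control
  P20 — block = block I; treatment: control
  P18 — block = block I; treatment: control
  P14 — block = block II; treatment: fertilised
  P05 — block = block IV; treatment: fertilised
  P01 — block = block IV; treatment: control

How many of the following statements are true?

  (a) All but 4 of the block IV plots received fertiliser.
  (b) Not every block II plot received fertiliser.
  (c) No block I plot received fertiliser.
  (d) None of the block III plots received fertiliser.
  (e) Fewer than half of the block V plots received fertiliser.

(a) block IV: |A| = 9, |A ∩ B| = 4; needs |A ∖ B| = 4 — false.
(b) block II: |A| = 9, |A ∩ B| = 8; needs A ⊄ B (|A ∖ B| ≥ 1) — true.
(c) block I: |A| = 5, |A ∩ B| = 0; needs A ∩ B = ∅ (|A ∩ B| = 0) — true.
(d) block III: |A| = 6, |A ∩ B| = 0; needs A ∩ B = ∅ (|A ∩ B| = 0) — true.
(e) block V: |A| = 9, |A ∩ B| = 4; needs |A ∩ B| < |A ∖ B| — true.

4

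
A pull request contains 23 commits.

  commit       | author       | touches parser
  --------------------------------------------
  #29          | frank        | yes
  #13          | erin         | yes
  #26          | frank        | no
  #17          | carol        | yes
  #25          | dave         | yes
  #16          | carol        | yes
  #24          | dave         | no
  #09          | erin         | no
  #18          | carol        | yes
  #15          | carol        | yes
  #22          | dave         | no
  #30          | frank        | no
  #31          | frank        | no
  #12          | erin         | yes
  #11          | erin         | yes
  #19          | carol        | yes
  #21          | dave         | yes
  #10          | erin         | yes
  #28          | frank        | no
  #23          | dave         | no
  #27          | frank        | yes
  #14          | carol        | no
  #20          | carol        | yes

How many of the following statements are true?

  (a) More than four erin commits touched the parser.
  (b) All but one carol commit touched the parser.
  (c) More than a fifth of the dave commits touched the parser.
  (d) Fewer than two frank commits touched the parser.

2

(a) erin: |A| = 5, |A ∩ B| = 4; needs |A ∩ B| > 4 — false.
(b) carol: |A| = 7, |A ∩ B| = 6; needs |A ∖ B| = 1 — true.
(c) dave: |A| = 5, |A ∩ B| = 2; needs |A ∩ B| / |A| > 1/5 — true.
(d) frank: |A| = 6, |A ∩ B| = 2; needs |A ∩ B| < 2 — false.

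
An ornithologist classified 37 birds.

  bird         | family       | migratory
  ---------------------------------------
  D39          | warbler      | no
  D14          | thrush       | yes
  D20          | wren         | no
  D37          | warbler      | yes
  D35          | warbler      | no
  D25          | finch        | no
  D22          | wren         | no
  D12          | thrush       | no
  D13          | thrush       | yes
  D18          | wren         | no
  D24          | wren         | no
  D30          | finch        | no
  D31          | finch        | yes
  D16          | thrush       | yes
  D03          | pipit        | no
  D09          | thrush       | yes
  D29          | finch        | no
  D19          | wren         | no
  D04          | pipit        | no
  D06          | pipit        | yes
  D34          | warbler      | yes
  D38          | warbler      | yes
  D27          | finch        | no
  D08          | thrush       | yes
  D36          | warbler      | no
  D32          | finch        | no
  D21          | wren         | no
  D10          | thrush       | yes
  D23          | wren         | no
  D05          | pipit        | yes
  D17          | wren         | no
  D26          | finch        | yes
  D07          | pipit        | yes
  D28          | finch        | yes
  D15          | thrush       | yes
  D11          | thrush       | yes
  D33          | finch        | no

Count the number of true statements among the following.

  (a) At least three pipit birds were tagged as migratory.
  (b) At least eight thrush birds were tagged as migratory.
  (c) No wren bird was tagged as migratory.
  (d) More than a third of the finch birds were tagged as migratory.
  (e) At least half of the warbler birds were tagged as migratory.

4

(a) pipit: |A| = 5, |A ∩ B| = 3; needs |A ∩ B| ≥ 3 — true.
(b) thrush: |A| = 9, |A ∩ B| = 8; needs |A ∩ B| ≥ 8 — true.
(c) wren: |A| = 8, |A ∩ B| = 0; needs A ∩ B = ∅ (|A ∩ B| = 0) — true.
(d) finch: |A| = 9, |A ∩ B| = 3; needs |A ∩ B| / |A| > 1/3 — false.
(e) warbler: |A| = 6, |A ∩ B| = 3; needs |A ∩ B| ≥ |A ∖ B| — true.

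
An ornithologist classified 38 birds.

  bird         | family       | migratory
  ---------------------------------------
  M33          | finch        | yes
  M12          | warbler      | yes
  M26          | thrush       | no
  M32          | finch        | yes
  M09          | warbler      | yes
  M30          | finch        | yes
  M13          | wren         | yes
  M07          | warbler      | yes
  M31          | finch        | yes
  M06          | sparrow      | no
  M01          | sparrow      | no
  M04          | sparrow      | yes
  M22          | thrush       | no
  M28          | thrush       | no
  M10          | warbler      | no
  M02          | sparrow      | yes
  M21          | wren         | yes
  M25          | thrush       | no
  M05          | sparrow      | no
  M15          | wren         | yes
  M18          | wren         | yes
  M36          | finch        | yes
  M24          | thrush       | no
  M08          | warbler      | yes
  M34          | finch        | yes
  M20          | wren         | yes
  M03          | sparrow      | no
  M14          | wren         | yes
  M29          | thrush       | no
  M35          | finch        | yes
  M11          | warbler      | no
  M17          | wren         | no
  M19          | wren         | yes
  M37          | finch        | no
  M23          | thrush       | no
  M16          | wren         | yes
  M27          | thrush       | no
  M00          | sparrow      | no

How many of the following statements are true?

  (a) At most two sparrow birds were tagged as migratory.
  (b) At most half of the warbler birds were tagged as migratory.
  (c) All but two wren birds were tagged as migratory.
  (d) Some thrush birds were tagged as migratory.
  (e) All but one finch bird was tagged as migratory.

2

(a) sparrow: |A| = 7, |A ∩ B| = 2; needs |A ∩ B| ≤ 2 — true.
(b) warbler: |A| = 6, |A ∩ B| = 4; needs |A ∩ B| ≤ |A ∖ B| — false.
(c) wren: |A| = 9, |A ∩ B| = 8; needs |A ∖ B| = 2 — false.
(d) thrush: |A| = 8, |A ∩ B| = 0; needs A ∩ B ≠ ∅ (|A ∩ B| ≥ 1) — false.
(e) finch: |A| = 8, |A ∩ B| = 7; needs |A ∖ B| = 1 — true.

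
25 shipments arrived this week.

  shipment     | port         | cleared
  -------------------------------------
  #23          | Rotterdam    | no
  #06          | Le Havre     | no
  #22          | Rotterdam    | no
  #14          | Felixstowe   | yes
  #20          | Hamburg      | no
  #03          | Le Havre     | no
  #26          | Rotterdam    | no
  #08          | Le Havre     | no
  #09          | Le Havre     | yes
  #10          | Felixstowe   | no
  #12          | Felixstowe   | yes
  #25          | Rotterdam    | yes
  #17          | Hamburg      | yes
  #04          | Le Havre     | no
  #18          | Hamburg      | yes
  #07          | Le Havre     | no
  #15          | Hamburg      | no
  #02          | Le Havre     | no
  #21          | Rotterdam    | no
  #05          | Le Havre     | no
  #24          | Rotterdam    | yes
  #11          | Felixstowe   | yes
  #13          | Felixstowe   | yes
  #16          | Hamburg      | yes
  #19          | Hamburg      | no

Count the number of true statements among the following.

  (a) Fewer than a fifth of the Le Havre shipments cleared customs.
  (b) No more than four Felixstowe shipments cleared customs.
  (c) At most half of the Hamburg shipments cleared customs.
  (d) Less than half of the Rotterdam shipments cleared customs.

(a) Le Havre: |A| = 8, |A ∩ B| = 1; needs |A ∩ B| / |A| < 1/5 — true.
(b) Felixstowe: |A| = 5, |A ∩ B| = 4; needs |A ∩ B| ≤ 4 — true.
(c) Hamburg: |A| = 6, |A ∩ B| = 3; needs |A ∩ B| ≤ |A ∖ B| — true.
(d) Rotterdam: |A| = 6, |A ∩ B| = 2; needs |A ∩ B| < |A ∖ B| — true.

4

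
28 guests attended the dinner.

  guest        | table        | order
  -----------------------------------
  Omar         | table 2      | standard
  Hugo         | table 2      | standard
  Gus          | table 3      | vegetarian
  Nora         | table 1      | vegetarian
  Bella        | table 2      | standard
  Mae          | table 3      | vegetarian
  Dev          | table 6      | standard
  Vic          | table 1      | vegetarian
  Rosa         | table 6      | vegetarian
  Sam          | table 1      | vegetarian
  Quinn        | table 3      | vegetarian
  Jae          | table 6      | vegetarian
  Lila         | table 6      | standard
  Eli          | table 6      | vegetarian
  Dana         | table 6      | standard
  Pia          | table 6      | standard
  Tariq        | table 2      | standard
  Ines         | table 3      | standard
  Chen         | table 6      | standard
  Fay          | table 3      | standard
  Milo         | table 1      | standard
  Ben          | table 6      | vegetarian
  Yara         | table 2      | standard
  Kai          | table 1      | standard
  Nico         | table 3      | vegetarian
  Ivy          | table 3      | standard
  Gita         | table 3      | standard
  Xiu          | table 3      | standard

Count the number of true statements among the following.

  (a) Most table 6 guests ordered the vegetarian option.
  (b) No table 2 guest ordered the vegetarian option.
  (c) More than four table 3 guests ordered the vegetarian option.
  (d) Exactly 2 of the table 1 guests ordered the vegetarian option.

(a) table 6: |A| = 9, |A ∩ B| = 4; needs |A ∩ B| > |A ∖ B| — false.
(b) table 2: |A| = 5, |A ∩ B| = 0; needs A ∩ B = ∅ (|A ∩ B| = 0) — true.
(c) table 3: |A| = 9, |A ∩ B| = 4; needs |A ∩ B| > 4 — false.
(d) table 1: |A| = 5, |A ∩ B| = 3; needs |A ∩ B| = 2 — false.

1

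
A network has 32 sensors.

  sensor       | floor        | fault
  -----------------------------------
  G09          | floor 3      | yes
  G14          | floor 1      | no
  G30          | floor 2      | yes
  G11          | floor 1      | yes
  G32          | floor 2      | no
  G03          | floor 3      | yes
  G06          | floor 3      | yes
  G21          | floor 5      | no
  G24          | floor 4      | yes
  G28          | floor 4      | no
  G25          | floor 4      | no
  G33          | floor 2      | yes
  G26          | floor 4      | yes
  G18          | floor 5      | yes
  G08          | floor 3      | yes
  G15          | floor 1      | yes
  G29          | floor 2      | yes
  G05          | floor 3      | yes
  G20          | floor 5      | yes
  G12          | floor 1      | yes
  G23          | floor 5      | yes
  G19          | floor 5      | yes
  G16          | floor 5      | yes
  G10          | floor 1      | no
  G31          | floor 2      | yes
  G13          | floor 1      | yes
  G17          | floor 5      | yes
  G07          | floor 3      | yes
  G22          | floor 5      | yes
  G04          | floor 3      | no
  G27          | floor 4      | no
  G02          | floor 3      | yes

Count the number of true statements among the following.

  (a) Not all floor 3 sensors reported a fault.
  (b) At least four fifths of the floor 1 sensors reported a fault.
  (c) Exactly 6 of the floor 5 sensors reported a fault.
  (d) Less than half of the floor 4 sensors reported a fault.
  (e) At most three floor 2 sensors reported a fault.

(a) floor 3: |A| = 8, |A ∩ B| = 7; needs A ⊄ B (|A ∖ B| ≥ 1) — true.
(b) floor 1: |A| = 6, |A ∩ B| = 4; needs |A ∩ B| / |A| ≥ 4/5 — false.
(c) floor 5: |A| = 8, |A ∩ B| = 7; needs |A ∩ B| = 6 — false.
(d) floor 4: |A| = 5, |A ∩ B| = 2; needs |A ∩ B| < |A ∖ B| — true.
(e) floor 2: |A| = 5, |A ∩ B| = 4; needs |A ∩ B| ≤ 3 — false.

2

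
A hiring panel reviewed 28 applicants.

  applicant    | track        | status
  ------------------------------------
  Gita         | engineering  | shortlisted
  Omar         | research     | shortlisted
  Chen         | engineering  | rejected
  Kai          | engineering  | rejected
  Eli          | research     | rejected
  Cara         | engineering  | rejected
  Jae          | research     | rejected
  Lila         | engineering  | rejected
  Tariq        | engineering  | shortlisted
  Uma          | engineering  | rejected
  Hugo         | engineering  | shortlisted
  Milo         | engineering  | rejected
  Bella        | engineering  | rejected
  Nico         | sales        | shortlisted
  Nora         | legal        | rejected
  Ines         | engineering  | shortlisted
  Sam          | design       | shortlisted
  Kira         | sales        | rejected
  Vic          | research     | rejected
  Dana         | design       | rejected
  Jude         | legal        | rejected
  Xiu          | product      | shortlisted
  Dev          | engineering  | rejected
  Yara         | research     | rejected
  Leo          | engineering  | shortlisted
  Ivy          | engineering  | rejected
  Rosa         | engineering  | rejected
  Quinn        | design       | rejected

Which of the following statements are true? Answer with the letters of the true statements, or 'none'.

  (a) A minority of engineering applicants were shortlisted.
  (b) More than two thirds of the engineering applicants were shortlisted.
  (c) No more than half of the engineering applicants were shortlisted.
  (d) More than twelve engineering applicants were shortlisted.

|A| = 15, |A ∩ B| = 5, |A ∖ B| = 10.
(a) |A ∩ B| < |A ∖ B|: holds.
(b) |A ∩ B| / |A| > 2/3: fails.
(c) |A ∩ B| ≤ |A ∖ B|: holds.
(d) |A ∩ B| > 12: fails.

(a), (c)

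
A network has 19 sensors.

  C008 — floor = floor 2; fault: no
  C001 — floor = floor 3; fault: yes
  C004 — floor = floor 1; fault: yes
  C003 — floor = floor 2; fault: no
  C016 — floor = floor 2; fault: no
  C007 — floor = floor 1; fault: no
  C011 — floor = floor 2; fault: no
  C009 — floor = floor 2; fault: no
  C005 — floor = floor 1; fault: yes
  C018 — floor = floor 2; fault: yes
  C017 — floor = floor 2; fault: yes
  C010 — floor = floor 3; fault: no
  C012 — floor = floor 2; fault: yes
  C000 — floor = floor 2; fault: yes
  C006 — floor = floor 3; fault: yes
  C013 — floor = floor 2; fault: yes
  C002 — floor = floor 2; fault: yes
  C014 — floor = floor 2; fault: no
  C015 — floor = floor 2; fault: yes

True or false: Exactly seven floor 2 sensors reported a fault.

The determiner here denotes the relation: |A ∩ B| = 7.
A (the restrictor) = {C008, C003, C016, C011, C009, C018, C017, C012, C000, C013, C002, C014, C015}, |A| = 13.
A ∩ B = {C018, C017, C012, C000, C013, C002, C015}, so |A ∩ B| = 7.
|A ∩ B| = 7, so the statement is true.

True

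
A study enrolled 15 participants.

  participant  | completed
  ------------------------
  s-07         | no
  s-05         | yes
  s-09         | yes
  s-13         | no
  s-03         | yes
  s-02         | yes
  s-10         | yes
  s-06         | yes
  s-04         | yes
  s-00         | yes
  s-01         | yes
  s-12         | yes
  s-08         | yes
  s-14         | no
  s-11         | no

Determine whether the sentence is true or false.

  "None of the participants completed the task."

'None of the participants completed the task' holds iff A ∩ B = ∅ (|A ∩ B| = 0).
|A| = 15, |A ∩ B| = 11, |A ∖ B| = 4.
So the statement is false.

False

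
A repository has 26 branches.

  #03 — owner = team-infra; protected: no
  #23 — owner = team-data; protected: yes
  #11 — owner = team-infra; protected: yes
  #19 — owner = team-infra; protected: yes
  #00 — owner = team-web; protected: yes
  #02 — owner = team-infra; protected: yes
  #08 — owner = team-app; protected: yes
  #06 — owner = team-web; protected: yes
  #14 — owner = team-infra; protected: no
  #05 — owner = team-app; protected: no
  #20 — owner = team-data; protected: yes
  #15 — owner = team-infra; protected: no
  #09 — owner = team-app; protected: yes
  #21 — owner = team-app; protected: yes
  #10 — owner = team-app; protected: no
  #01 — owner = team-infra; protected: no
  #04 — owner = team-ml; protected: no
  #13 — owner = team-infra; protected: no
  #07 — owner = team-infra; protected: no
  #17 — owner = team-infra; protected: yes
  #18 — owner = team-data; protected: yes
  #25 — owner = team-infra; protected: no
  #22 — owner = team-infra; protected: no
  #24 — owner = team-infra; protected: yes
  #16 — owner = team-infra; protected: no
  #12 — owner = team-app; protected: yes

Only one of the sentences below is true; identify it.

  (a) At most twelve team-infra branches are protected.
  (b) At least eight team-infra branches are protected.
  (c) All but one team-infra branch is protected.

(a)

|A| = 14, |A ∩ B| = 5, |A ∖ B| = 9.
(a) requires |A ∩ B| ≤ 12: true.
(b) requires |A ∩ B| ≥ 8: false.
(c) requires |A ∖ B| = 1: false.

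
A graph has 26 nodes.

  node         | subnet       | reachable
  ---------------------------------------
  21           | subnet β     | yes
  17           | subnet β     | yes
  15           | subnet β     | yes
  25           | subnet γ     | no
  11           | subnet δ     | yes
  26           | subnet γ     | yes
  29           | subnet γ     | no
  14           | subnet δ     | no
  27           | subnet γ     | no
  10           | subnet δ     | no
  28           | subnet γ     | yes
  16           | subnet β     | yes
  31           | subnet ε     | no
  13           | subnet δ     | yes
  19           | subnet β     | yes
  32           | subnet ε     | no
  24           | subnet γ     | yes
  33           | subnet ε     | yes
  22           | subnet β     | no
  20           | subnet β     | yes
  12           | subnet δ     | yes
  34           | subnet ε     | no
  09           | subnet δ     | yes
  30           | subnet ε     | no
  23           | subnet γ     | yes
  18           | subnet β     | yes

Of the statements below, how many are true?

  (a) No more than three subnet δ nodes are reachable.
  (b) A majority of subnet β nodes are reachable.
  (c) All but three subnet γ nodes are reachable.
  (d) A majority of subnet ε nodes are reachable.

2

(a) subnet δ: |A| = 6, |A ∩ B| = 4; needs |A ∩ B| ≤ 3 — false.
(b) subnet β: |A| = 8, |A ∩ B| = 7; needs |A ∩ B| > |A ∖ B| — true.
(c) subnet γ: |A| = 7, |A ∩ B| = 4; needs |A ∖ B| = 3 — true.
(d) subnet ε: |A| = 5, |A ∩ B| = 1; needs |A ∩ B| > |A ∖ B| — false.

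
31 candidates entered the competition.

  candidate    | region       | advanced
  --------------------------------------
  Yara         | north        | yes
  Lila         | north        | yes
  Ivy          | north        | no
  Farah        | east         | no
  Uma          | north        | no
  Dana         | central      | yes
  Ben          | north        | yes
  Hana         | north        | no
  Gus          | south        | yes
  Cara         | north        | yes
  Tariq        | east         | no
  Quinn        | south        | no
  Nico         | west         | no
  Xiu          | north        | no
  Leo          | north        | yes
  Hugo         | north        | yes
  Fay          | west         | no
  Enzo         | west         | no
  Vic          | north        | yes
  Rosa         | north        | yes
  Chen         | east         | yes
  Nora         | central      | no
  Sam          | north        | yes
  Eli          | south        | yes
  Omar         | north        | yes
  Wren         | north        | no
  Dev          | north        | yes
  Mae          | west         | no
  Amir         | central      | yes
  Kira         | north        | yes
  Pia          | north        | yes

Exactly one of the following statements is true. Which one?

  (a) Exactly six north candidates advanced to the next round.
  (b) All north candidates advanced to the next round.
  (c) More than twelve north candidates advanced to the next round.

(c)

|A| = 18, |A ∩ B| = 13, |A ∖ B| = 5.
(a) requires |A ∩ B| = 6: false.
(b) requires A ⊆ B, i.e. every element of A is in B (|A ∖ B| = 0): false.
(c) requires |A ∩ B| > 12: true.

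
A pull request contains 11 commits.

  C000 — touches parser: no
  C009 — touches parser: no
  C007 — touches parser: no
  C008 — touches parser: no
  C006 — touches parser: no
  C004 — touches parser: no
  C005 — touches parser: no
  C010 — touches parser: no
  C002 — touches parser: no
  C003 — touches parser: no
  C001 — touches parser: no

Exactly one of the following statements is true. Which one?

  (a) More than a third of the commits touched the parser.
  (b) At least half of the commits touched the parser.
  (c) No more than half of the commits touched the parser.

(c)

|A| = 11, |A ∩ B| = 0, |A ∖ B| = 11.
(a) requires |A ∩ B| / |A| > 1/3: false.
(b) requires |A ∩ B| ≥ |A ∖ B|: false.
(c) requires |A ∩ B| ≤ |A ∖ B|: true.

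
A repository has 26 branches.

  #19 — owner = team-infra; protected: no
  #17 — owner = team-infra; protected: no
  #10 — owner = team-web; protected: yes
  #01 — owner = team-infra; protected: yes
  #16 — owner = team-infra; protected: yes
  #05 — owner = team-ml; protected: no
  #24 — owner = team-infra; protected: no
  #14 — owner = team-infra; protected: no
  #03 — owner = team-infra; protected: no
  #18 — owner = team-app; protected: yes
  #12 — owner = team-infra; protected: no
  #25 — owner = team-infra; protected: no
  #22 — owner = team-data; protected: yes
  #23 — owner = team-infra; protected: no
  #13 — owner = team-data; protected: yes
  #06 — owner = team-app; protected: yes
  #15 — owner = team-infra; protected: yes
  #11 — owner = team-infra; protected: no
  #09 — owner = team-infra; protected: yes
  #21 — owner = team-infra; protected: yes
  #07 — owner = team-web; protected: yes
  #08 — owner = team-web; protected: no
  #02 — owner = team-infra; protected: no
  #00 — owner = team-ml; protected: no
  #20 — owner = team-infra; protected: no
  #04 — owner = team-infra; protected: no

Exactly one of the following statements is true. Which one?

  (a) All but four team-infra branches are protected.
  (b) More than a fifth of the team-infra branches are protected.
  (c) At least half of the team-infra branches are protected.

|A| = 17, |A ∩ B| = 5, |A ∖ B| = 12.
(a) requires |A ∖ B| = 4: false.
(b) requires |A ∩ B| / |A| > 1/5: true.
(c) requires |A ∩ B| ≥ |A ∖ B|: false.

(b)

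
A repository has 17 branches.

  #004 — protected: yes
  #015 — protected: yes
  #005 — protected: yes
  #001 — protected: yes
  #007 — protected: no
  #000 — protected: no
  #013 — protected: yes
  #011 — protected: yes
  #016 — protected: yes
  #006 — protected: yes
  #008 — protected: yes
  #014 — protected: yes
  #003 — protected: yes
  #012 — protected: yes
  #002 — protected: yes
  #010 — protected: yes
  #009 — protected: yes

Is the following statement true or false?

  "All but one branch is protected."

False

The determiner here denotes the relation: |A ∖ B| = 1.
|A| = 17, |A ∩ B| = 15, |A ∖ B| = 2.
|A ∖ B| = 2, so the statement is false.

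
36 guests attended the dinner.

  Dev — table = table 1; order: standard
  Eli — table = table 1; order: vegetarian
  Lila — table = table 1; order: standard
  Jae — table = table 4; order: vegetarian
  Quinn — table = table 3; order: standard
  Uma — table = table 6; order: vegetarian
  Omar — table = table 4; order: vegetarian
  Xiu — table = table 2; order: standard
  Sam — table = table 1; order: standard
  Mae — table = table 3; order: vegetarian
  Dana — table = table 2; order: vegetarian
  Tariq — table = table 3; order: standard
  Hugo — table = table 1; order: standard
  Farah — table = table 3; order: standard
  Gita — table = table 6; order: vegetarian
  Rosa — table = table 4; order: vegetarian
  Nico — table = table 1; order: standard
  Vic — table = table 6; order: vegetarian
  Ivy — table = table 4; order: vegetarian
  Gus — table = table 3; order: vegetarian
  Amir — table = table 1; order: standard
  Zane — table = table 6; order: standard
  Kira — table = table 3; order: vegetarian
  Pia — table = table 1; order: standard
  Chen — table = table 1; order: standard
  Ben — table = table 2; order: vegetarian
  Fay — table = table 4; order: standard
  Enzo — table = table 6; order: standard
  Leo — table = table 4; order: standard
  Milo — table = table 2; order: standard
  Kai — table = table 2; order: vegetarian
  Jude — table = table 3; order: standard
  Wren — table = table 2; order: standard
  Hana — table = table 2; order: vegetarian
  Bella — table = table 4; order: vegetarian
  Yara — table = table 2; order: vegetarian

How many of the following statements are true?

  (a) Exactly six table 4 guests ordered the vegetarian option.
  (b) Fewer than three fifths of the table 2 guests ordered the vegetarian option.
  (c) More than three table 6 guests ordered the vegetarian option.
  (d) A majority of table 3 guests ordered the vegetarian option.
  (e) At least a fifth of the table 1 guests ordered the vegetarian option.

0

(a) table 4: |A| = 7, |A ∩ B| = 5; needs |A ∩ B| = 6 — false.
(b) table 2: |A| = 8, |A ∩ B| = 5; needs |A ∩ B| / |A| < 3/5 — false.
(c) table 6: |A| = 5, |A ∩ B| = 3; needs |A ∩ B| > 3 — false.
(d) table 3: |A| = 7, |A ∩ B| = 3; needs |A ∩ B| > |A ∖ B| — false.
(e) table 1: |A| = 9, |A ∩ B| = 1; needs |A ∩ B| / |A| ≥ 1/5 — false.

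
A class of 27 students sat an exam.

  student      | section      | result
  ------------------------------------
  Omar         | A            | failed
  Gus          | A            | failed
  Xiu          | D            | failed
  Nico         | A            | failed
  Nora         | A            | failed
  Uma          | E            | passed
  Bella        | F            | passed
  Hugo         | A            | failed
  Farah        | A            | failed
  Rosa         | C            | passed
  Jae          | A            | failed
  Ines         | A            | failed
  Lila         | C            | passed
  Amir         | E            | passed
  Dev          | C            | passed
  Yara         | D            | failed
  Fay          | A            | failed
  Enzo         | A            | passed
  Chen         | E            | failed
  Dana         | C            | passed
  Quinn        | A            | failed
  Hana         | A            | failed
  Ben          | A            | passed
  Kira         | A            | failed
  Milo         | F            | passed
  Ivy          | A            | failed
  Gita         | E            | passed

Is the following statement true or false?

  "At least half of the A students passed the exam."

Truth condition: |A ∩ B| ≥ |A ∖ B|.
|A| = 15, |A ∩ B| = 2, |A ∖ B| = 13.
2 < 13, so the statement is false.

False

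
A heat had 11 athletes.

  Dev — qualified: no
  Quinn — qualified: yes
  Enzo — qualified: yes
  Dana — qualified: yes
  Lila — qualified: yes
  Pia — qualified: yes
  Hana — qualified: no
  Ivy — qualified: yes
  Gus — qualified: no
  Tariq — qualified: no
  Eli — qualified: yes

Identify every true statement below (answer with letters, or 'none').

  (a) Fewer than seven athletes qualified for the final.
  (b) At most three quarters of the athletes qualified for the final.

|A| = 11, |A ∩ B| = 7, |A ∖ B| = 4.
(a) |A ∩ B| < 7: fails.
(b) |A ∩ B| / |A| ≤ 3/4: holds.

(b)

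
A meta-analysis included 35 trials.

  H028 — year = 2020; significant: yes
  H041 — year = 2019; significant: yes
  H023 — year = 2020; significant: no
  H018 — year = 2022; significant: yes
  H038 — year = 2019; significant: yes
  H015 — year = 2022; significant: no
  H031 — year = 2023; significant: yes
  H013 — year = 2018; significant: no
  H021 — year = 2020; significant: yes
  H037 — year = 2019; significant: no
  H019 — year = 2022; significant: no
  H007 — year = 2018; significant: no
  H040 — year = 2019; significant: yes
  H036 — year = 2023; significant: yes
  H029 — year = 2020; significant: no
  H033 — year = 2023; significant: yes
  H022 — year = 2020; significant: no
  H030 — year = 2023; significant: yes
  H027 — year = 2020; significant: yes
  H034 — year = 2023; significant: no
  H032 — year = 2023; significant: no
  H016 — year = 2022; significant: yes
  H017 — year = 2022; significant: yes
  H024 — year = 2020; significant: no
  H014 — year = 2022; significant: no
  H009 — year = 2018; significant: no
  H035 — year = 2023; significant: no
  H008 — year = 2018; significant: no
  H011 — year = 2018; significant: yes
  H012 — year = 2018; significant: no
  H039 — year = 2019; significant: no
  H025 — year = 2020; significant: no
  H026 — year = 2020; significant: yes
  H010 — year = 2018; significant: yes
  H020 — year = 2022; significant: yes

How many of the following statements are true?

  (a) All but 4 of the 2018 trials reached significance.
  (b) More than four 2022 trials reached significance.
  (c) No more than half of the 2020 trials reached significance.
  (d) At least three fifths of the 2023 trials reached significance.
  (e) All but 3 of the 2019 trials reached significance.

(a) 2018: |A| = 7, |A ∩ B| = 2; needs |A ∖ B| = 4 — false.
(b) 2022: |A| = 7, |A ∩ B| = 4; needs |A ∩ B| > 4 — false.
(c) 2020: |A| = 9, |A ∩ B| = 4; needs |A ∩ B| ≤ |A ∖ B| — true.
(d) 2023: |A| = 7, |A ∩ B| = 4; needs |A ∩ B| / |A| ≥ 3/5 — false.
(e) 2019: |A| = 5, |A ∩ B| = 3; needs |A ∖ B| = 3 — false.

1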